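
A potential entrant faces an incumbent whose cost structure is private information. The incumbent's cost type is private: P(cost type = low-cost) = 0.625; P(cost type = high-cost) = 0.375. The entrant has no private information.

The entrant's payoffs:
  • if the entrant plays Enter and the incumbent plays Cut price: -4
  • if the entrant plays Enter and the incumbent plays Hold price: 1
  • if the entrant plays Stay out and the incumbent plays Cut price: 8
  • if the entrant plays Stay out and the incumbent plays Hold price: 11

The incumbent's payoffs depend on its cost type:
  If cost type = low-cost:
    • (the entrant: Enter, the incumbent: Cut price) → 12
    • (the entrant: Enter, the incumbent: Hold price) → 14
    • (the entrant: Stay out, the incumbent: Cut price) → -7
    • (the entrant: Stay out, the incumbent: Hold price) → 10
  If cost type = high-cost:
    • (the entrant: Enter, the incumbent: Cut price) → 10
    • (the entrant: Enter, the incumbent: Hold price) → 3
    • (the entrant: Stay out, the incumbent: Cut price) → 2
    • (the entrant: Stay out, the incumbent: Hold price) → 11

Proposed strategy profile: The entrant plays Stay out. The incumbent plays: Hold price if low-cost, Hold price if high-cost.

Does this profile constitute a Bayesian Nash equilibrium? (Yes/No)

Yes

The entrant plays Stay out: E[Stay out] = 0.625·(11) + 0.375·(11) = 11; E[Enter] = 1. Best-responding. ✓
The incumbent (cost type low-cost), facing Stay out: Cut price gives -7, Hold price gives 10. Proposed Hold price is best. ✓
The incumbent (cost type high-cost), facing Stay out: Cut price gives 2, Hold price gives 11. Proposed Hold price is best. ✓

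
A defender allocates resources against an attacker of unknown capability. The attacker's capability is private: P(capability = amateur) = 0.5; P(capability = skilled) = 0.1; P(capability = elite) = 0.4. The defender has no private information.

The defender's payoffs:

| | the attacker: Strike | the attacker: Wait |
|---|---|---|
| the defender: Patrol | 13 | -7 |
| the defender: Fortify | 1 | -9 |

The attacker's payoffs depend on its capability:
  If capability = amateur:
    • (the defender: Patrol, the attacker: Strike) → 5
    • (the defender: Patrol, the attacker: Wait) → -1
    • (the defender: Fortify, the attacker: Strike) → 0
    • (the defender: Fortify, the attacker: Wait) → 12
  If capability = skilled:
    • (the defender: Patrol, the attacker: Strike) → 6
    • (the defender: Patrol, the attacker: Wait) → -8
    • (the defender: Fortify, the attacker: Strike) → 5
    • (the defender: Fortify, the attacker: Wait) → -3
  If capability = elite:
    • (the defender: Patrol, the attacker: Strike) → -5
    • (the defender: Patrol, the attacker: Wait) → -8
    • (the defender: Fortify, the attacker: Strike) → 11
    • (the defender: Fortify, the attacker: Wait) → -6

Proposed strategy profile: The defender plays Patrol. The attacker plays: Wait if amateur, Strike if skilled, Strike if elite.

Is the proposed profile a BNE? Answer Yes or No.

No

The defender plays Patrol: E[Patrol] = 0.5·(-7) + 0.1·(13) + 0.4·(13) = 3; E[Fortify] = -4. Best-responding. ✓
The attacker (capability amateur), facing Patrol: Strike gives 5, Wait gives -1. Proposed Wait is not best — profitable deviation exists. ✗
The attacker (capability skilled), facing Patrol: Strike gives 6, Wait gives -8. Proposed Strike is best. ✓
The attacker (capability elite), facing Patrol: Strike gives -5, Wait gives -8. Proposed Strike is best. ✓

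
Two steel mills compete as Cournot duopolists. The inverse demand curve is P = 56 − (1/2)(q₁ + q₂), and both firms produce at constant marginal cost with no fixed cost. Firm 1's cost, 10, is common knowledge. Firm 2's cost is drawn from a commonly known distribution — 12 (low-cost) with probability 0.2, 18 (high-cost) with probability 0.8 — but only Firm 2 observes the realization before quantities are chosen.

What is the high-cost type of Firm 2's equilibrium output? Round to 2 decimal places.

Type-c best response for Firm 2: q₂(c) = (56 − c) − q₁/2.
Firm 1 maximizes expected profit; its first-order condition is 56 − q₁ − (1/2)E[q₂] − 10 = 0.
Substituting E[q₂] and solving: E[c₂] = 16.8, so q₁ = (56 − 2·10 + 16.8)/(3/2) = 35.2.
q₂(high-cost) = (56 − 18 − (1/2)·35.2) = 20.4.

20.40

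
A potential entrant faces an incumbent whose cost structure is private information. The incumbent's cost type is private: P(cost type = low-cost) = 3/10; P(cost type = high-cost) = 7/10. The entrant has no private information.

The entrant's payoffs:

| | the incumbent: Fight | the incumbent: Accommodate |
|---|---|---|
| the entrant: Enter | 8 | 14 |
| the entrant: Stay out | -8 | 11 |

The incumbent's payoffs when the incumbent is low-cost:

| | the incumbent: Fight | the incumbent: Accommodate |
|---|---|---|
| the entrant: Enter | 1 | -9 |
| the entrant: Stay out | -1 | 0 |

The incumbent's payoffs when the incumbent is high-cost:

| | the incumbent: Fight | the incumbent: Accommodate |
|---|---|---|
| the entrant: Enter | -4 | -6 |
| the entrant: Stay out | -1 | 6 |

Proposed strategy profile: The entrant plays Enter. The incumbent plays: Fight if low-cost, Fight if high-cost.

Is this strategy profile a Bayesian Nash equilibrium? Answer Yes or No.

Yes

A profile is a BNE iff every type of every player is best-responding given beliefs about the other side.
The entrant plays Enter: E[Enter] = 3/10·(8) + 7/10·(8) = 8; E[Stay out] = -8. Best-responding. ✓
The incumbent (cost type low-cost), facing Enter: Fight gives 1, Accommodate gives -9. Proposed Fight is best. ✓
The incumbent (cost type high-cost), facing Enter: Fight gives -4, Accommodate gives -6. Proposed Fight is best. ✓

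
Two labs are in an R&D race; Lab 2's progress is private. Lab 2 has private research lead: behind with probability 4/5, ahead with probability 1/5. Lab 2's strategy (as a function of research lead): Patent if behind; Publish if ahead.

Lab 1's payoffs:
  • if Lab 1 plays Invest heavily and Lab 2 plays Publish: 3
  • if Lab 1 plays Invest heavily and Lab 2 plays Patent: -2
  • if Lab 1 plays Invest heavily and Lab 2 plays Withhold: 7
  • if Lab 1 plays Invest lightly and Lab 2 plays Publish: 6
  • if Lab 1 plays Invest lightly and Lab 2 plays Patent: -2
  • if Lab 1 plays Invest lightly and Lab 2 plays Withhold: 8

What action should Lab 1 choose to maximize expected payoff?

E[Invest heavily] = 4/5·(-2) + 1/5·(3) = -1
E[Invest lightly] = 4/5·(-2) + 1/5·(6) = -2/5
Best response: Invest lightly (-2/5 is the largest).

Invest lightly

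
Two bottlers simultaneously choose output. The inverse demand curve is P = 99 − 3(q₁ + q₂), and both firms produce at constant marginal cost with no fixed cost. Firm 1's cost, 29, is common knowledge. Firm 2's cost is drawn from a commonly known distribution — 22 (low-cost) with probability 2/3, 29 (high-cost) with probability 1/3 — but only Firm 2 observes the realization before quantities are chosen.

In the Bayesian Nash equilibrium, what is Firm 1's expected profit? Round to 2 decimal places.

158.09

Firm 2 with cost c maximizes (99 − 3(q₁+q₂) − c)·q₂, giving q₂(c) = (99 − c − 3q₁)/6.
E[c₂] = 2/3·22 + 1/3·29 = 24.3333
Firm 1's FOC against E[q₂] yields q₁ = (99 − 2·29 + E[c₂])/9 = (99 − 58 + 24.3333)/9 = 7.25926.
E[P] = 99 − 3·(q₁ + E[q₂]) = 50.7778; Firm 1's expected profit = (E[P] − 29)·q₁ = (50.7778 − 29)·7.25926 = 158.091.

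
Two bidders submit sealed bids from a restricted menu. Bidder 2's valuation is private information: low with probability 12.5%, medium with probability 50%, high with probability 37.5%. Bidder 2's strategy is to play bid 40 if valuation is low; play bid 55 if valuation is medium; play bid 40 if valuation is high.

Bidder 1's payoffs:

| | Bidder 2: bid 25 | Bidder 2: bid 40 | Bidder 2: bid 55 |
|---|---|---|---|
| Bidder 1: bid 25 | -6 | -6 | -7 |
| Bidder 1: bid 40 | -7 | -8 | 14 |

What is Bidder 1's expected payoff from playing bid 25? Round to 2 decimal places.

-6.50

Take the expectation over Bidder 2's valuation, weighting each type's action by its prior probability.
E[bid 25] = 0.125·(-6) + 0.5·(-7) + 0.375·(-6) = (-0.75) + (-3.5) + (-2.25) = -6.5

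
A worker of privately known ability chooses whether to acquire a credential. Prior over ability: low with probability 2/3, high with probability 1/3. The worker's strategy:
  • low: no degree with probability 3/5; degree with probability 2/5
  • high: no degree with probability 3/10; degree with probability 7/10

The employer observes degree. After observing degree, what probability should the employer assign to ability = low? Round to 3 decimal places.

0.533

P(degree) = (2/3)·(2/5) + (1/3)·(7/10) = 1/2
P(low | degree) = ((2/3)·(2/5)) / (1/2) = (4/15) / (1/2) = 8/15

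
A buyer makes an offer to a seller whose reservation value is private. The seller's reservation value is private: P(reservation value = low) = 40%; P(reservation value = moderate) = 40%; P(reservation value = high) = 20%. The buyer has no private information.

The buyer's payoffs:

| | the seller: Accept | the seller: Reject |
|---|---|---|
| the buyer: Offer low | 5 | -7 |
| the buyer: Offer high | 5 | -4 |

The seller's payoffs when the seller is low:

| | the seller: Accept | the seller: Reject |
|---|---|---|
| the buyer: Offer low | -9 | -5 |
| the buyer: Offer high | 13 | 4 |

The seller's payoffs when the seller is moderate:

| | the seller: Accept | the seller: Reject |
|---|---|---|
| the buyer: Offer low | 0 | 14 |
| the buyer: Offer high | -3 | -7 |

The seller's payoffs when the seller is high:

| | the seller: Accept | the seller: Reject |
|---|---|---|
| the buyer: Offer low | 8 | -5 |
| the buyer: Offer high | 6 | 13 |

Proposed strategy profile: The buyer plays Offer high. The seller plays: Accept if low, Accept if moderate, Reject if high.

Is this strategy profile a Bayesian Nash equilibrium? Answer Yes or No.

Yes

The buyer plays Offer high: E[Offer high] = 0.4·(5) + 0.4·(5) + 0.2·(-4) = 3.2; E[Offer low] = 2.6. Best-responding. ✓
The seller (reservation value low), facing Offer high: Accept gives 13, Reject gives 4. Proposed Accept is best. ✓
The seller (reservation value moderate), facing Offer high: Accept gives -3, Reject gives -7. Proposed Accept is best. ✓
The seller (reservation value high), facing Offer high: Accept gives 6, Reject gives 13. Proposed Reject is best. ✓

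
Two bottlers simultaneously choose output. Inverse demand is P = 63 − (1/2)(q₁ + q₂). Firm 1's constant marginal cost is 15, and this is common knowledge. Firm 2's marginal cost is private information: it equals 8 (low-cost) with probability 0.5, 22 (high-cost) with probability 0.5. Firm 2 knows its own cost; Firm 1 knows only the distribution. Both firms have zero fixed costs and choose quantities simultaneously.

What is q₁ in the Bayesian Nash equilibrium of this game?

32

Type-c best response for Firm 2: q₂(c) = (63 − c) − q₁/2.
Firm 1 maximizes expected profit; its first-order condition is 63 − q₁ − (1/2)E[q₂] − 15 = 0.
Substituting E[q₂] and solving: E[c₂] = 15, so q₁ = (63 − 2·15 + 15)/(3/2) = 32.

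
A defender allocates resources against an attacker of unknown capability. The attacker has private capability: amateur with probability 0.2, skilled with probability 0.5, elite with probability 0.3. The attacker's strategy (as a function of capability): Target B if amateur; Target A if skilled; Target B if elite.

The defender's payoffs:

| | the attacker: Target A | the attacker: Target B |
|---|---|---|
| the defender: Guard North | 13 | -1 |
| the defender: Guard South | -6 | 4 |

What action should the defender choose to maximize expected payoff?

Guard North

E[Guard North] = 0.2·(-1) + 0.5·(13) + 0.3·(-1) = 6
E[Guard South] = 0.2·(4) + 0.5·(-6) + 0.3·(4) = -1
Best response: Guard North (6 is the largest).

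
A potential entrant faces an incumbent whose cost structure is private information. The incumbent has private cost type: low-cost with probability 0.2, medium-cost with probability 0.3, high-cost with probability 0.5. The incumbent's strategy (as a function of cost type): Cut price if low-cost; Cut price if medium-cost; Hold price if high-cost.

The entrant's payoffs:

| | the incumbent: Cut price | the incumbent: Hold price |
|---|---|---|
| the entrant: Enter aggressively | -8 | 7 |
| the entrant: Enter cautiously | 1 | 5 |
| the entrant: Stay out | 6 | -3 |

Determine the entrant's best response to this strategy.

Enter cautiously

Compute the entrant's expected payoff for each action, taking the expectation over the incumbent's type.
E[Enter aggressively] = 0.2·(-8) + 0.3·(-8) + 0.5·(7) = -0.5
E[Enter cautiously] = 0.2·(1) + 0.3·(1) + 0.5·(5) = 3
E[Stay out] = 0.2·(6) + 0.3·(6) + 0.5·(-3) = 1.5
Best response: Enter cautiously (3 is the largest).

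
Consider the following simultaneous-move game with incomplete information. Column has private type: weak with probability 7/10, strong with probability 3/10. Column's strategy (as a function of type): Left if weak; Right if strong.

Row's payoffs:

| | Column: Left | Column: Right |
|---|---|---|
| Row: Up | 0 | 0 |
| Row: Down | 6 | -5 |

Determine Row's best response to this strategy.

Down

E[Up] = 7/10·(0) + 3/10·(0) = 0
E[Down] = 7/10·(6) + 3/10·(-5) = 27/10
Best response: Down (27/10 is the largest).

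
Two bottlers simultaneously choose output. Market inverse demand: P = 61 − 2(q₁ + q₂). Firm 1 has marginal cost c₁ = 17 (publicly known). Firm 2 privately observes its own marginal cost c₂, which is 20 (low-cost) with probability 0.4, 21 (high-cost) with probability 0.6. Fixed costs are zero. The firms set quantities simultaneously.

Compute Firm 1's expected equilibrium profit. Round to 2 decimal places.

Type-c best response for Firm 2: q₂(c) = (61 − c)/4 − q₁/2.
Firm 1 maximizes expected profit; its first-order condition is 61 − 4q₁ − 2E[q₂] − 17 = 0.
Substituting E[q₂] and solving: E[c₂] = 20.6, so q₁ = (61 − 2·17 + 20.6)/6 = 7.93333.
E[P] = 61 − 2·(q₁ + E[q₂]) = 32.8667; Firm 1's expected profit = (E[P] − 17)·q₁ = (32.8667 − 17)·7.93333 = 125.876.

125.88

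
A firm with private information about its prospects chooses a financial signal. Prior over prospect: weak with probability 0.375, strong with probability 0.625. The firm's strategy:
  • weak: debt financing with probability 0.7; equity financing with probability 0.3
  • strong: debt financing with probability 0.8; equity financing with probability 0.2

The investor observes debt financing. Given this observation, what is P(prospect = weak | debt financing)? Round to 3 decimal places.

Apply Bayes' rule using the sender's strategy as the likelihood.
P(debt financing) = 0.375·0.7 + 0.625·0.8 = 0.7625
P(weak | debt financing) = (0.375·0.7) / 0.7625 = 0.2625 / 0.7625 = 0.344262

0.344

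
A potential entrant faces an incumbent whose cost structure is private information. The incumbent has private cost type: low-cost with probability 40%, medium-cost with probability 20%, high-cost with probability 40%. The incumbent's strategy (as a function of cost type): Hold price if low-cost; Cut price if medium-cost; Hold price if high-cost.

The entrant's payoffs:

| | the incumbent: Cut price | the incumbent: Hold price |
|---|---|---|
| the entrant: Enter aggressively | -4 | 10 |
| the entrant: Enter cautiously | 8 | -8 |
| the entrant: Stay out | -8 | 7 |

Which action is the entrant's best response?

Compute the entrant's expected payoff for each action, taking the expectation over the incumbent's type.
E[Enter aggressively] = 0.4·(10) + 0.2·(-4) + 0.4·(10) = 7.2
E[Enter cautiously] = 0.4·(-8) + 0.2·(8) + 0.4·(-8) = -4.8
E[Stay out] = 0.4·(7) + 0.2·(-8) + 0.4·(7) = 4
Best response: Enter aggressively (7.2 is the largest).

Enter aggressively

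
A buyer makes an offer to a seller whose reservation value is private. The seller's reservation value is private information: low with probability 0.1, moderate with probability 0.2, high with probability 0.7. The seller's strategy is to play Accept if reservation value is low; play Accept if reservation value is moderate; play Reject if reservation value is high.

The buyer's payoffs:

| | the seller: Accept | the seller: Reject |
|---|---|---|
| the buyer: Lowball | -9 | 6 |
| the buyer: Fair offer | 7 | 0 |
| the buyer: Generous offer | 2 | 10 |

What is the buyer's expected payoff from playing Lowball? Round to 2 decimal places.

E[Lowball] = 0.1·(-9) + 0.2·(-9) + 0.7·6 = (-0.9) + (-1.8) + 4.2 = 1.5

1.50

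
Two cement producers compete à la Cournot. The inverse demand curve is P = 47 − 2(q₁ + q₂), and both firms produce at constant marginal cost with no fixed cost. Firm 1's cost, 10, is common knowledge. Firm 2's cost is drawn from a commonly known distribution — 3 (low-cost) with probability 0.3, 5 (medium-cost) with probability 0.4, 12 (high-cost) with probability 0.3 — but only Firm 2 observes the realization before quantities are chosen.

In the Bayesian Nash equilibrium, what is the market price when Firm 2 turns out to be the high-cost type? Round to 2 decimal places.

23.92

Each type of Firm 2 best-responds to q₁; Firm 1 best-responds to the expected q₂ over Firm 2's types.
Firm 2 with cost c maximizes (47 − 2(q₁+q₂) − c)·q₂, giving q₂(c) = (47 − c − 2q₁)/4.
E[c₂] = 0.3·3 + 0.4·5 + 0.3·12 = 6.5
Firm 1's FOC against E[q₂] yields q₁ = (47 − 2·10 + E[c₂])/6 = (47 − 20 + 6.5)/6 = 5.58333.
q₂(high-cost) = 5.95833, so P = 47 − 2·(5.58333 + 5.95833) = 23.9167.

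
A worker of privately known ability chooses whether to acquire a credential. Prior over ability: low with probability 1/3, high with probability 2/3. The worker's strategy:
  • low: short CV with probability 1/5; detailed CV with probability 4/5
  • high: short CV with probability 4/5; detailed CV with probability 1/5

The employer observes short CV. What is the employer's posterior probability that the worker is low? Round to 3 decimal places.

0.111

Apply Bayes' rule using the sender's strategy as the likelihood.
P(short CV) = (1/3)·(1/5) + (2/3)·(4/5) = 3/5
P(low | short CV) = ((1/3)·(1/5)) / (3/5) = (1/15) / (3/5) = 1/9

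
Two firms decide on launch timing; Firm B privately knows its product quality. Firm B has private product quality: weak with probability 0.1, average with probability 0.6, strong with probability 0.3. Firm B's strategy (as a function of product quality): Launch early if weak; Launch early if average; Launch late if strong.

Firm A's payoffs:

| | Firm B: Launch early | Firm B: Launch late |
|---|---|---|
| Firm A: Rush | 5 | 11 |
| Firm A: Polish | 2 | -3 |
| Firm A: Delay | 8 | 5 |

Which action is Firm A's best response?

Delay

E[Rush] = 0.1·(5) + 0.6·(5) + 0.3·(11) = 6.8
E[Polish] = 0.1·(2) + 0.6·(2) + 0.3·(-3) = 0.5
E[Delay] = 0.1·(8) + 0.6·(8) + 0.3·(5) = 7.1
Best response: Delay (7.1 is the largest).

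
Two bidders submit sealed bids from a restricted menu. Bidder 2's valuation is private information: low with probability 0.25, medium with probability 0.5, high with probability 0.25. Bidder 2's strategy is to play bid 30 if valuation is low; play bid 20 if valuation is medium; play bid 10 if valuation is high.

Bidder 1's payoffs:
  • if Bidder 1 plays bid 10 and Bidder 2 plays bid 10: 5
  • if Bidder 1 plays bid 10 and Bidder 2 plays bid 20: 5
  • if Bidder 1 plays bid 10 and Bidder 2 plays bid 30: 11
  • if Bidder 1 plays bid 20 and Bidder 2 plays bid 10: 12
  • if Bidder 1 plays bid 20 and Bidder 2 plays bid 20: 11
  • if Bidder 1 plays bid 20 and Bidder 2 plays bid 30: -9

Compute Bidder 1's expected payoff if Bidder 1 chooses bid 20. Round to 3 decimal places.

E[bid 20] = 0.25·(-9) + 0.5·11 + 0.25·12 = (-2.25) + 5.5 + 3 = 6.25

6.250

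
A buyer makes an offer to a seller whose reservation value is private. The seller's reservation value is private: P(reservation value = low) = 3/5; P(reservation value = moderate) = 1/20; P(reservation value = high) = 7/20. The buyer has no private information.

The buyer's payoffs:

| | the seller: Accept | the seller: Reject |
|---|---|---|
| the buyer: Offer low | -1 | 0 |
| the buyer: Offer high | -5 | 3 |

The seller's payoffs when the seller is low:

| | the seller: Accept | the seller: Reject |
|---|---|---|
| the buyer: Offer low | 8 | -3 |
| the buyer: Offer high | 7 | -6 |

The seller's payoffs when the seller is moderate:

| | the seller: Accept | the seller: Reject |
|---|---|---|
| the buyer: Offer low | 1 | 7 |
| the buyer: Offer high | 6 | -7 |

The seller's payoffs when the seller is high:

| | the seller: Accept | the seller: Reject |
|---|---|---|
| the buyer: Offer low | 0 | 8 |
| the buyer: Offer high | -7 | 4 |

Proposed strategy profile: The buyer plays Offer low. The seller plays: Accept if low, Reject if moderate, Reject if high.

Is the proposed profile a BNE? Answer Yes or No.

Yes

The buyer plays Offer low: E[Offer low] = 3/5·(-1) + 1/20·(0) + 7/20·(0) = -3/5; E[Offer high] = -9/5. Best-responding. ✓
The seller (reservation value low), facing Offer low: Accept gives 8, Reject gives -3. Proposed Accept is best. ✓
The seller (reservation value moderate), facing Offer low: Accept gives 1, Reject gives 7. Proposed Reject is best. ✓
The seller (reservation value high), facing Offer low: Accept gives 0, Reject gives 8. Proposed Reject is best. ✓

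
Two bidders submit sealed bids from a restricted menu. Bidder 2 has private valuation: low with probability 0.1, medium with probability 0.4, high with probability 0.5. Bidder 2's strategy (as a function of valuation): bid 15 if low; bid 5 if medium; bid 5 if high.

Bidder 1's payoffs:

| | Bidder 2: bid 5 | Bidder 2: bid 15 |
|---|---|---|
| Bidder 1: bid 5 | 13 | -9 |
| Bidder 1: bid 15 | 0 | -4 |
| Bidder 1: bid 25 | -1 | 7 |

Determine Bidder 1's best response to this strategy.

Compute Bidder 1's expected payoff for each action, taking the expectation over Bidder 2's type.
E[bid 5] = 0.1·(-9) + 0.4·(13) + 0.5·(13) = 10.8
E[bid 15] = 0.1·(-4) + 0.4·(0) + 0.5·(0) = -0.4
E[bid 25] = 0.1·(7) + 0.4·(-1) + 0.5·(-1) = -0.2
Best response: bid 5 (10.8 is the largest).

bid 5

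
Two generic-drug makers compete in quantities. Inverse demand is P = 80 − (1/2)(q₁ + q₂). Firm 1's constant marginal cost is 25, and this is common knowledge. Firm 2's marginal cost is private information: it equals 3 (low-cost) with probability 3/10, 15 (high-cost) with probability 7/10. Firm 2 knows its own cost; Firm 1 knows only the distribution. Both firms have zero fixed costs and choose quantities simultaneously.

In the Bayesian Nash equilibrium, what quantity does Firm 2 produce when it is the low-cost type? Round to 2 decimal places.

Firm 2 with cost c maximizes (80 − (1/2)(q₁+q₂) − c)·q₂, giving q₂(c) = (80 − c − (1/2)q₁).
E[c₂] = 3/10·3 + 7/10·15 = 11.4
Firm 1's FOC against E[q₂] yields q₁ = (80 − 2·25 + E[c₂])/(3/2) = (80 − 50 + 11.4)/(3/2) = 27.6.
q₂(low-cost) = (80 − 3 − (1/2)·27.6) = 63.2.

63.20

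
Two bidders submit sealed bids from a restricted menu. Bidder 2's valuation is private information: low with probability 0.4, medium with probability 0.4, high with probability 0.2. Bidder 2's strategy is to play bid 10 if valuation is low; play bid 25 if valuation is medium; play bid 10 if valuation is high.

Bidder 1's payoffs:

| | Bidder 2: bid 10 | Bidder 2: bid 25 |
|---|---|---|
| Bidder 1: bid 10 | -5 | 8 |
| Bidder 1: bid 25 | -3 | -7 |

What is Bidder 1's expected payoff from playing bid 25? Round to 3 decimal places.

E[bid 25] = 0.4·(-3) + 0.4·(-7) + 0.2·(-3) = (-1.2) + (-2.8) + (-0.6) = -4.6

-4.600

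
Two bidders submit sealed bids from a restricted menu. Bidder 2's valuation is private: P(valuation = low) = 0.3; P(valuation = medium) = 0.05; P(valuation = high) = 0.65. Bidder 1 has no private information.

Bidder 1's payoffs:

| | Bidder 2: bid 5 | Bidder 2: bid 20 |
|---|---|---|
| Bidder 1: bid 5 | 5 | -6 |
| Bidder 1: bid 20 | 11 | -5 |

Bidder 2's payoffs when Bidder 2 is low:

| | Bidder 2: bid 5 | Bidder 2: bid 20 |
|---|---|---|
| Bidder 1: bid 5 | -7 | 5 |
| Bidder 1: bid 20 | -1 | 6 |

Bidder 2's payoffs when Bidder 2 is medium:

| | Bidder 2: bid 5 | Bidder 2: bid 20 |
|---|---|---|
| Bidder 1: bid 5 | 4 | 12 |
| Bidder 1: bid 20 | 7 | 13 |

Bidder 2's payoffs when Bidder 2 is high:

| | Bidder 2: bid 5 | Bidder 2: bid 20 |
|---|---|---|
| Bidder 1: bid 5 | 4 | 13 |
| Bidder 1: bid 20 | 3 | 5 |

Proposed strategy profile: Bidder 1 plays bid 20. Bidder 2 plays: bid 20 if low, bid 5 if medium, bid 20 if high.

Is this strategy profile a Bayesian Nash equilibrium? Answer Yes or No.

No

Bidder 1 plays bid 20: E[bid 20] = 0.3·(-5) + 0.05·(11) + 0.65·(-5) = -4.2; E[bid 5] = -5.45. Best-responding. ✓
Bidder 2 (valuation low), facing bid 20: bid 5 gives -1, bid 20 gives 6. Proposed bid 20 is best. ✓
Bidder 2 (valuation medium), facing bid 20: bid 5 gives 7, bid 20 gives 13. Proposed bid 5 is not best — profitable deviation exists. ✗
Bidder 2 (valuation high), facing bid 20: bid 5 gives 3, bid 20 gives 5. Proposed bid 20 is best. ✓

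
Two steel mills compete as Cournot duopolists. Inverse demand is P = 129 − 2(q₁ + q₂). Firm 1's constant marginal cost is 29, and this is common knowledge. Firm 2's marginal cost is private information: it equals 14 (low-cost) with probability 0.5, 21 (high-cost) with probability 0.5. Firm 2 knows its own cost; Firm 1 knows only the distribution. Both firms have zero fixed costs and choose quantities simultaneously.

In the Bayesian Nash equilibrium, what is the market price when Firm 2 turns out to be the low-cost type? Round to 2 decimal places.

56.75

Firm 2 with cost c maximizes (129 − 2(q₁+q₂) − c)·q₂, giving q₂(c) = (129 − c − 2q₁)/4.
E[c₂] = 0.5·14 + 0.5·21 = 17.5
Firm 1's FOC against E[q₂] yields q₁ = (129 − 2·29 + E[c₂])/6 = (129 − 58 + 17.5)/6 = 14.75.
q₂(low-cost) = 21.375, so P = 129 − 2·(14.75 + 21.375) = 56.75.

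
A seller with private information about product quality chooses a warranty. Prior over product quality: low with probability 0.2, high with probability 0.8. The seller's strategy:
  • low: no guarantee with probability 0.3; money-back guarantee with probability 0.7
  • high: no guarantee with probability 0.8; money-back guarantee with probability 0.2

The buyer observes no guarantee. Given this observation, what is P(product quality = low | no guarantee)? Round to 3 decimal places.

0.086

P(no guarantee) = 0.2·0.3 + 0.8·0.8 = 0.7
P(low | no guarantee) = (0.2·0.3) / 0.7 = 0.06 / 0.7 = 0.0857143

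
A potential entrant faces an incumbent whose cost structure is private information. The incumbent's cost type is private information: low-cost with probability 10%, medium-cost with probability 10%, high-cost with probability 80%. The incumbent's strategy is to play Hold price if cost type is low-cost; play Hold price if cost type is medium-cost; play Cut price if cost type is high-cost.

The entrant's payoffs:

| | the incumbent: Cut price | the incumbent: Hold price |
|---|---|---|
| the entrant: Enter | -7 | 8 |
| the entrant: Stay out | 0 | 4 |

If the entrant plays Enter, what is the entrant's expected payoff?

-4

E[Enter] = 0.1·8 + 0.1·8 + 0.8·(-7) = 0.8 + 0.8 + (-5.6) = -4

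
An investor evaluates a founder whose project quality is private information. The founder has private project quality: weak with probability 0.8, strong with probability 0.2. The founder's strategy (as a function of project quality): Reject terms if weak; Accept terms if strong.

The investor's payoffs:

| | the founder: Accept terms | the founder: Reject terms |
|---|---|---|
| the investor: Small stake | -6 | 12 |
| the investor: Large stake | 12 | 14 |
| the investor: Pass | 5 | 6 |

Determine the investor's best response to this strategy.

Compute the investor's expected payoff for each action, taking the expectation over the founder's type.
E[Small stake] = 0.8·(12) + 0.2·(-6) = 8.4
E[Large stake] = 0.8·(14) + 0.2·(12) = 13.6
E[Pass] = 0.8·(6) + 0.2·(5) = 5.8
Best response: Large stake (13.6 is the largest).

Large stake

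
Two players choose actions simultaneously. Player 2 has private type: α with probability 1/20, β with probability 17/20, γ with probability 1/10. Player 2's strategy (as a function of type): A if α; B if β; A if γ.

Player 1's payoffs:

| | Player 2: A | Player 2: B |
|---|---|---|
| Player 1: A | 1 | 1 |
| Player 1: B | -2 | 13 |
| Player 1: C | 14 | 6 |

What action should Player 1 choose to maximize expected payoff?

B

E[A] = 1/20·(1) + 17/20·(1) + 1/10·(1) = 1
E[B] = 1/20·(-2) + 17/20·(13) + 1/10·(-2) = 43/4
E[C] = 1/20·(14) + 17/20·(6) + 1/10·(14) = 36/5
Best response: B (43/4 is the largest).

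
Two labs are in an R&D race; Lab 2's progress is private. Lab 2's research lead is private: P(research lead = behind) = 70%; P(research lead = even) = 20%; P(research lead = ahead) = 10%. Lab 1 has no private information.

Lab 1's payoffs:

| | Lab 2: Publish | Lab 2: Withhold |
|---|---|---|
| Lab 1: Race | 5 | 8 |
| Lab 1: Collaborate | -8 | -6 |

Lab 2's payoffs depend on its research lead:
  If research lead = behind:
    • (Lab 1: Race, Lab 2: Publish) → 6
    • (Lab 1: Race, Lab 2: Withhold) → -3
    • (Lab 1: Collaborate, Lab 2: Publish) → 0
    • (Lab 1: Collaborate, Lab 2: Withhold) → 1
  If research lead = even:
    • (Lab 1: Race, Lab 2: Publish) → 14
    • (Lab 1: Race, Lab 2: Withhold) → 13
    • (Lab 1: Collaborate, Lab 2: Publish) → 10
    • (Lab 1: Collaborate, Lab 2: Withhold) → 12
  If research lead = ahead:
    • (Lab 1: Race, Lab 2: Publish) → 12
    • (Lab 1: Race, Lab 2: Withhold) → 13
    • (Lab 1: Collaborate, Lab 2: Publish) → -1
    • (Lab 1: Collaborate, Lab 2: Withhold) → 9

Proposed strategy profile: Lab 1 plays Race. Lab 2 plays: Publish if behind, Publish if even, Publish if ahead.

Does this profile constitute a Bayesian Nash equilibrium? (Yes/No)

No

Lab 1 plays Race: E[Race] = 0.7·(5) + 0.2·(5) + 0.1·(5) = 5; E[Collaborate] = -8. Best-responding. ✓
Lab 2 (research lead behind), facing Race: Publish gives 6, Withhold gives -3. Proposed Publish is best. ✓
Lab 2 (research lead even), facing Race: Publish gives 14, Withhold gives 13. Proposed Publish is best. ✓
Lab 2 (research lead ahead), facing Race: Publish gives 12, Withhold gives 13. Proposed Publish is not best — profitable deviation exists. ✗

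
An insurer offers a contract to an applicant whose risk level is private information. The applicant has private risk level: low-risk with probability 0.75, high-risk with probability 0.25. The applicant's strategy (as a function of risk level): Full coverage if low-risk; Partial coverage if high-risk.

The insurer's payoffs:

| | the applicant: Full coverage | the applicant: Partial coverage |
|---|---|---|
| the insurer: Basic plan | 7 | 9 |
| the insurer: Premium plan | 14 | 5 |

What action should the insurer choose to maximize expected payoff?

Compute the insurer's expected payoff for each action, taking the expectation over the applicant's type.
E[Basic plan] = 0.75·(7) + 0.25·(9) = 7.5
E[Premium plan] = 0.75·(14) + 0.25·(5) = 11.75
Best response: Premium plan (11.75 is the largest).

Premium plan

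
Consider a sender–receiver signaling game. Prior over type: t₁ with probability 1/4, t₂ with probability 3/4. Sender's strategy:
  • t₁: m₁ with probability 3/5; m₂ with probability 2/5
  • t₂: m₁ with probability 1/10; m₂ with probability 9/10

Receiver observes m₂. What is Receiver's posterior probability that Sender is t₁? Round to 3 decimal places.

0.129

Apply Bayes' rule using the sender's strategy as the likelihood.
P(m₂) = (1/4)·(2/5) + (3/4)·(9/10) = 31/40
P(t₁ | m₂) = ((1/4)·(2/5)) / (31/40) = (1/10) / (31/40) = 4/31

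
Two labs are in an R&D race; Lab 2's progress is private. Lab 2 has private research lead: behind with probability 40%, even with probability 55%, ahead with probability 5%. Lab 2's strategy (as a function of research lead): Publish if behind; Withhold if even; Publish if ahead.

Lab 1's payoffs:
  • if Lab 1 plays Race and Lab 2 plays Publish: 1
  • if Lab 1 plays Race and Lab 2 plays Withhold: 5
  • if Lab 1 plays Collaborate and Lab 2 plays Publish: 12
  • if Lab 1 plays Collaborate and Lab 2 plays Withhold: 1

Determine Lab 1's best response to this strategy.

E[Race] = 0.4·(1) + 0.55·(5) + 0.05·(1) = 3.2
E[Collaborate] = 0.4·(12) + 0.55·(1) + 0.05·(12) = 5.95
Best response: Collaborate (5.95 is the largest).

Collaborate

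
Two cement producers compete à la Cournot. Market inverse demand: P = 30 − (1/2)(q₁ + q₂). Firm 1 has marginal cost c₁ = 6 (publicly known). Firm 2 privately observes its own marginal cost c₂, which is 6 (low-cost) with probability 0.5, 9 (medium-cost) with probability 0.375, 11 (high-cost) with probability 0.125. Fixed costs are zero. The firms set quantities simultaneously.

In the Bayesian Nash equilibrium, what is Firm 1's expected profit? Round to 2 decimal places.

147.35

Type-c best response for Firm 2: q₂(c) = (30 − c) − q₁/2.
Firm 1 maximizes expected profit; its first-order condition is 30 − q₁ − (1/2)E[q₂] − 6 = 0.
Substituting E[q₂] and solving: E[c₂] = 7.75, so q₁ = (30 − 2·6 + 7.75)/(3/2) = 17.1667.
E[P] = 30 − (1/2)·(q₁ + E[q₂]) = 14.5833; Firm 1's expected profit = (E[P] − 6)·q₁ = (14.5833 − 6)·17.1667 = 147.347.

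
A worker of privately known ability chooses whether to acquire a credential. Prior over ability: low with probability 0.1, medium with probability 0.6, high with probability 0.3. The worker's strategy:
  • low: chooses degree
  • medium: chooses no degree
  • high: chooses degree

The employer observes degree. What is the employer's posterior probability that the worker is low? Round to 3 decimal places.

Apply Bayes' rule using the sender's strategy as the likelihood.
P(degree) = 0.1·1 + 0.6·0 + 0.3·1 = 0.4
P(low | degree) = (0.1·1) / 0.4 = 0.1 / 0.4 = 0.25

0.250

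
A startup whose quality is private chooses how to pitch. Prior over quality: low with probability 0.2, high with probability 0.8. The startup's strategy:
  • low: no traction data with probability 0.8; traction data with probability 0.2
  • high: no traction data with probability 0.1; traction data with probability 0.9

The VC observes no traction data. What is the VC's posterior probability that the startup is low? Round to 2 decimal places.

P(no traction data) = 0.2·0.8 + 0.8·0.1 = 0.24
P(low | no traction data) = (0.2·0.8) / 0.24 = 0.16 / 0.24 = 0.666667

0.67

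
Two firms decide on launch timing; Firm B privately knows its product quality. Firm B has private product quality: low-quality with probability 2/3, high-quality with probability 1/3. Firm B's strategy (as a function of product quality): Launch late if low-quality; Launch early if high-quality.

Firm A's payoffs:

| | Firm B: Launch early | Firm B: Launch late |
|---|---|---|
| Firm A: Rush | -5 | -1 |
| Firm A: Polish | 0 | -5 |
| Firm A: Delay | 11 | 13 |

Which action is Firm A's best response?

Delay

E[Rush] = 2/3·(-1) + 1/3·(-5) = -7/3
E[Polish] = 2/3·(-5) + 1/3·(0) = -10/3
E[Delay] = 2/3·(13) + 1/3·(11) = 37/3
Best response: Delay (37/3 is the largest).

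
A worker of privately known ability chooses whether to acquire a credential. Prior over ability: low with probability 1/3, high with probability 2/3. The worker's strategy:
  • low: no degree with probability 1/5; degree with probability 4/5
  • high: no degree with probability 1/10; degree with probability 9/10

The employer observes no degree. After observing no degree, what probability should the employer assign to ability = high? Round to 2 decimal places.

P(no degree) = (1/3)·(1/5) + (2/3)·(1/10) = 2/15
P(high | no degree) = ((2/3)·(1/10)) / (2/15) = (1/15) / (2/15) = 1/2

0.50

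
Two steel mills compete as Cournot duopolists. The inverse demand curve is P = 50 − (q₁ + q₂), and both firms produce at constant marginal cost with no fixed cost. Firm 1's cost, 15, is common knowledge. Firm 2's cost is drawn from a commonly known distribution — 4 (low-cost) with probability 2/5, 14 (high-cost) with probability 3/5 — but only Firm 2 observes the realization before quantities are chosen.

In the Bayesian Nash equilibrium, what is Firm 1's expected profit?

100

Firm 2 with cost c maximizes (50 − (q₁+q₂) − c)·q₂, giving q₂(c) = (50 − c − q₁)/2.
E[c₂] = 2/5·4 + 3/5·14 = 10
Firm 1's FOC against E[q₂] yields q₁ = (50 − 2·15 + E[c₂])/3 = (50 − 30 + 10)/3 = 10.
E[P] = 50 − (q₁ + E[q₂]) = 25; Firm 1's expected profit = (E[P] − 15)·q₁ = (25 − 15)·10 = 100.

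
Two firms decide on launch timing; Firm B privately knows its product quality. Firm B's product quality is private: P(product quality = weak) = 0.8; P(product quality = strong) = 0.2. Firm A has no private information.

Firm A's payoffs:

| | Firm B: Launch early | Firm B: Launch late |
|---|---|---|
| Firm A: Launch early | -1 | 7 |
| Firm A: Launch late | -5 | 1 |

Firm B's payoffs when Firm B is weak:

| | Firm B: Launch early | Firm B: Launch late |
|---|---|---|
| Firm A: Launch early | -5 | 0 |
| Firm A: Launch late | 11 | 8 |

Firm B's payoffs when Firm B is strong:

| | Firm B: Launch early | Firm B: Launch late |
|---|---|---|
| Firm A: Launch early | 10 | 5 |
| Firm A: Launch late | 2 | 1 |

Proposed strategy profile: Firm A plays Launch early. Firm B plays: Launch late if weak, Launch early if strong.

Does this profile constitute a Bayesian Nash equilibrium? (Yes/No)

Yes

Firm A plays Launch early: E[Launch early] = 0.8·(7) + 0.2·(-1) = 5.4; E[Launch late] = -0.2. Best-responding. ✓
Firm B (product quality weak), facing Launch early: Launch early gives -5, Launch late gives 0. Proposed Launch late is best. ✓
Firm B (product quality strong), facing Launch early: Launch early gives 10, Launch late gives 5. Proposed Launch early is best. ✓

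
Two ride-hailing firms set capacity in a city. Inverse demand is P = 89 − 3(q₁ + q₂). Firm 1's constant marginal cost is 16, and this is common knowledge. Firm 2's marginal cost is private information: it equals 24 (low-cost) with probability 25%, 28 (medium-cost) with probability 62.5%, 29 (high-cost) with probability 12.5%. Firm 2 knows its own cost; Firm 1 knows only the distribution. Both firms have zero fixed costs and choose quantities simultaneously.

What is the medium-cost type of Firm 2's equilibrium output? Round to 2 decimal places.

5.49

Type-c best response for Firm 2: q₂(c) = (89 − c)/6 − q₁/2.
Firm 1 maximizes expected profit; its first-order condition is 89 − 6q₁ − 3E[q₂] − 16 = 0.
Substituting E[q₂] and solving: E[c₂] = 27.125, so q₁ = (89 − 2·16 + 27.125)/9 = 9.34722.
q₂(medium-cost) = (89 − 28 − 3·9.34722)/6 = 5.49306.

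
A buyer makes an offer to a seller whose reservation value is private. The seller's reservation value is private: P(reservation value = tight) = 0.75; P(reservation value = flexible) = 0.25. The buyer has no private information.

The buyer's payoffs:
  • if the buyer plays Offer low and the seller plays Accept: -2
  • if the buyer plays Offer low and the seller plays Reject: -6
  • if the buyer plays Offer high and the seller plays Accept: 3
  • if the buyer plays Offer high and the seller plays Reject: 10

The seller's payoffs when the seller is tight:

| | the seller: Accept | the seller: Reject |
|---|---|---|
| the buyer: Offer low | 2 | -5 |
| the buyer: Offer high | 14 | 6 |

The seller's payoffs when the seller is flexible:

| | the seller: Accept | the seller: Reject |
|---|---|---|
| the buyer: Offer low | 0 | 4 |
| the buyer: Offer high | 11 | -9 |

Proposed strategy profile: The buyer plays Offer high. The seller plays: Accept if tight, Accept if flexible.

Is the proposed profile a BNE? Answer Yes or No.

Yes

A profile is a BNE iff every type of every player is best-responding given beliefs about the other side.
The buyer plays Offer high: E[Offer high] = 0.75·(3) + 0.25·(3) = 3; E[Offer low] = -2. Best-responding. ✓
The seller (reservation value tight), facing Offer high: Accept gives 14, Reject gives 6. Proposed Accept is best. ✓
The seller (reservation value flexible), facing Offer high: Accept gives 11, Reject gives -9. Proposed Accept is best. ✓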